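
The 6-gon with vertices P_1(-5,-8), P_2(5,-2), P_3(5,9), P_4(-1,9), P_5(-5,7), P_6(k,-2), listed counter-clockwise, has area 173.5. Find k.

Write out the shoelace sum; only the two edges meeting at P_6 involve k:
2·Area = [((-5)·(-2) − k·7) + (k·(-8) − (-5)·(-2))] + 197
       = -15·k + 197 = 347
⇒ k = -10.

-10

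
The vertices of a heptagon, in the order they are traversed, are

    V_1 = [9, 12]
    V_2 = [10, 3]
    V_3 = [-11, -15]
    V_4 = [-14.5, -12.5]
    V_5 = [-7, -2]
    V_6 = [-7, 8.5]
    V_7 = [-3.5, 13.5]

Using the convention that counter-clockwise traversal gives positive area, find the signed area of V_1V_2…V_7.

-325.125

Apply the shoelace (surveyor's) formula: 2A = Σ (x_i·y_{i+1} − x_{i+1}·y_i), indices taken mod 7.
Σ = (-93) + (-117) + (-80) + (-58.5) + (-73.5) + (-64.75) + (-163.5) = -650.25
Signed area = Σ/2 = -325.125 (negative ⇒ clockwise traversal).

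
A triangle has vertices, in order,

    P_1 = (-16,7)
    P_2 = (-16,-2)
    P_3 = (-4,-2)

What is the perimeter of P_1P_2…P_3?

|P_1P_2| = √((0)² + (-9)²) = √81 = 9
|P_2P_3| = √((12)² + (0)²) = √144 = 12
|P_3P_1| = √((-12)² + (9)²) = √225 = 15
Perimeter = 9 + 12 + 15 = 36.

36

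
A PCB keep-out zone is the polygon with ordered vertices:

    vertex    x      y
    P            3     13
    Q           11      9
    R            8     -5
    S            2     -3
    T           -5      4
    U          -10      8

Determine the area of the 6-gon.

209

Apply the surveyor's formula: 2A = Σ (x_i·y_{i+1} − x_{i+1}·y_i), indices taken mod 6.
P→Q: (3)(9) − (11)(13) = -116
Q→R: (11)(-5) − (8)(9) = -127
R→S: (8)(-3) − (2)(-5) = -14
S→T: (2)(4) − (-5)(-3) = -7
T→U: (-5)(8) − (-10)(4) = 0
U→P: (-10)(13) − (3)(8) = -154
Σ = -418
Area = |Σ|/2 = 209.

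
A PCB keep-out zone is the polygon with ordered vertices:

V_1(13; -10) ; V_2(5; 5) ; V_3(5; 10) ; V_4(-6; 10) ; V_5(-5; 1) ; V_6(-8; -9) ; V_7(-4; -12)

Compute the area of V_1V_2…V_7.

301.5

Σ = (115) + (25) + (110) + (44) + (53) + (60) + (196) = 603
Area = |Σ|/2 = 301.5.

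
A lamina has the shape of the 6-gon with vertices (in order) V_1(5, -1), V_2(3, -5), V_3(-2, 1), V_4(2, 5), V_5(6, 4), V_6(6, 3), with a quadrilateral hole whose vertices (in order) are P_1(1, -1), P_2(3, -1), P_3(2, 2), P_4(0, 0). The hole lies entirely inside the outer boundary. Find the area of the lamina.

Outer boundary:
Apply the shoelace formula: 2A = Σ (x_i·y_{i+1} − x_{i+1}·y_i), indices taken mod 6.
V_1→V_2: (5)(-5) − (3)(-1) = -22
V_2→V_3: (3)(1) − (-2)(-5) = -7
V_3→V_4: (-2)(5) − (2)(1) = -12
V_4→V_5: (2)(4) − (6)(5) = -22
V_5→V_6: (6)(3) − (6)(4) = -6
V_6→V_1: (6)(-1) − (5)(3) = -21
Σ = -90
Area = |Σ|/2 = 45.
Hole:
Apply Gauss's area formula: 2A = Σ (x_i·y_{i+1} − x_{i+1}·y_i), indices taken mod 4.
P_1→P_2: (1)(-1) − (3)(-1) = 2
P_2→P_3: (3)(2) − (2)(-1) = 8
P_3→P_4: (2)(0) − (0)(2) = 0
P_4→P_1: (0)(-1) − (1)(0) = 0
Σ = 10
Area = |Σ|/2 = 5.
Net area = 45 − 5 = 40.

40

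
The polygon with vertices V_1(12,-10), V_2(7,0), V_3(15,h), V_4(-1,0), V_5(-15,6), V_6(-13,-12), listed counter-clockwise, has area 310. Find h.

3

The doubled signed area Σ (x_i y_{i+1} − x_{i+1} y_i) is linear in h.
With h=0 it equals 596; the coefficient of h is 8 (from the two edges through V_3).
So 8·h + 596 = 2·310 = 620 ⇒ h = 3.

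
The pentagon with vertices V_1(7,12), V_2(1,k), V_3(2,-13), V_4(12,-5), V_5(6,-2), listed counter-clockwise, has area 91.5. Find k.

Write out the shoelace sum; only the two edges meeting at V_2 involve k:
2·Area = [(7·k − 1·12) + (1·(-13) − 2·k)] + 238
       = 5·k + 213 = 183
⇒ k = -6.

-6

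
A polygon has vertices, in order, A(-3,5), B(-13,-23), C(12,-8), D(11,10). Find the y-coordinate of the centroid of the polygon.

-1389/269

Apply the shoelace (surveyor's) formula. First the cross-terms c_i = x_i·y_{i+1} − x_{i+1}·y_i:
  134, 380, 208, 85  ⇒  2A = 807, A = 403.5.
Then Σ (y_i + y_{i+1})·c_i = -12501, so ȳ = -12501 / (6·403.5) = -1389/269.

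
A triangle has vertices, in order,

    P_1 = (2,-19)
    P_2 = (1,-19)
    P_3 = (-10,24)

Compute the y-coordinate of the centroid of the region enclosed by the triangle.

Apply the surveyor's formula. First the cross-terms c_i = x_i·y_{i+1} − x_{i+1}·y_i:
  -19, -166, 142  ⇒  2A = -43, A = -21.5.
Then Σ (y_i + y_{i+1})·c_i = 602, so ȳ = 602 / (6·(-21.5)) = -14/3.

-14/3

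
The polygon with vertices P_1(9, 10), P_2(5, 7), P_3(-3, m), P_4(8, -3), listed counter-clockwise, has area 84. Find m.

The doubled signed area Σ (x_i y_{i+1} − x_{i+1} y_i) is linear in m.
With m=0 it equals 150; the coefficient of m is -3 (from the two edges through P_3).
So -3·m + 150 = 2·84 = 168 ⇒ m = -6.

-6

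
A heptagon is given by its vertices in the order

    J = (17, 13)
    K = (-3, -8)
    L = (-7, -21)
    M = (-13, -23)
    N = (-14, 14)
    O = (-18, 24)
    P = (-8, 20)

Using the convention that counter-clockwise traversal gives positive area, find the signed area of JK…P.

-701

Apply the shoelace formula: 2A = Σ (x_i·y_{i+1} − x_{i+1}·y_i), indices taken mod 7.
Σ = (-97) + (7) + (-112) + (-504) + (-84) + (-168) + (-444) = -1402
Signed area = Σ/2 = -701 (negative ⇒ clockwise traversal).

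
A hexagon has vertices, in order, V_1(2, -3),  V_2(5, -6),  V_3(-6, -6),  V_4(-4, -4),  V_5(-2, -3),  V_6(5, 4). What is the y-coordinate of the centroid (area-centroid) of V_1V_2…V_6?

-721/225

Apply the surveyor's formula. First the cross-terms c_i = x_i·y_{i+1} − x_{i+1}·y_i:
  3, -66, 0, 4, 7, -23  ⇒  2A = -75, A = -37.5.
Then Σ (y_i + y_{i+1})·c_i = 721, so ȳ = 721 / (6·(-37.5)) = -721/225.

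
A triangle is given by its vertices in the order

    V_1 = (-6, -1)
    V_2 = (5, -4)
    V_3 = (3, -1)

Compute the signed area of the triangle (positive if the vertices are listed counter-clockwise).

Σ = (29) + (7) + (-9) = 27
Signed area = Σ/2 = 13.5 (positive ⇒ counter-clockwise traversal).

13.5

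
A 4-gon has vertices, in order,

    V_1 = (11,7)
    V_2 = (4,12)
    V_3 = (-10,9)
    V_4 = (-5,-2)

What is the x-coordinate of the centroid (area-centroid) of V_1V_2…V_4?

Apply the shoelace (surveyor's) formula. First the cross-terms c_i = x_i·y_{i+1} − x_{i+1}·y_i:
  104, 156, 65, -13  ⇒  2A = 312, A = 156.
Then Σ (x_i + x_{i+1})·c_i = -429, so x̄ = -429 / (6·156) = -11/24.

-11/24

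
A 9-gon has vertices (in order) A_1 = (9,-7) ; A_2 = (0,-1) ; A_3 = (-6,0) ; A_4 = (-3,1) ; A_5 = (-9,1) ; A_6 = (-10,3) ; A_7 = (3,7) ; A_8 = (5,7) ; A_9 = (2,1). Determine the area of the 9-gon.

Apply the surveyor's formula: 2A = Σ (x_i·y_{i+1} − x_{i+1}·y_i), indices taken mod 9.
Σ = (-9) + (-6) + (-6) + (6) + (-17) + (-79) + (-14) + (-9) + (-23) = -157
Area = |Σ|/2 = 78.5.

78.5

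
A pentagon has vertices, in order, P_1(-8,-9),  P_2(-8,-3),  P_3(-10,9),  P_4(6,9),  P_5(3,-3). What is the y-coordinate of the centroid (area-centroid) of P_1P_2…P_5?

Apply Gauss's area formula. First the cross-terms c_i = x_i·y_{i+1} − x_{i+1}·y_i:
  -48, -102, -144, -45, -51  ⇒  2A = -390, A = -195.
Then Σ (y_i + y_{i+1})·c_i = -2286, so ȳ = -2286 / (6·(-195)) = 127/65.

127/65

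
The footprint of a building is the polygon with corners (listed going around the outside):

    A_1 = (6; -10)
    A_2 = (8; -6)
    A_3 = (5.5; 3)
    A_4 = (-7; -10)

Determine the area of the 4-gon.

98.5

Apply Gauss's area formula: 2A = Σ (x_i·y_{i+1} − x_{i+1}·y_i), indices taken mod 4.
Σ = (44) + (57) + (-34) + (130) = 197
Area = |Σ|/2 = 98.5.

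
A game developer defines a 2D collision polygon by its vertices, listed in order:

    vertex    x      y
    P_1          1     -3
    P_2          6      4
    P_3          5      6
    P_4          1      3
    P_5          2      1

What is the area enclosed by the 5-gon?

P_1→P_2: (1)(4) − (6)(-3) = 22
P_2→P_3: (6)(6) − (5)(4) = 16
P_3→P_4: (5)(3) − (1)(6) = 9
P_4→P_5: (1)(1) − (2)(3) = -5
P_5→P_1: (2)(-3) − (1)(1) = -7
Σ = 35
Area = |Σ|/2 = 17.5.

17.5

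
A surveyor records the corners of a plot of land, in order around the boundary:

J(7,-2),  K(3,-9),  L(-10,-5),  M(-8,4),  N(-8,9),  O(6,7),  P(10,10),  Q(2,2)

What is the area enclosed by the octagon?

Apply the surveyor's formula: 2A = Σ (x_i·y_{i+1} − x_{i+1}·y_i), indices taken mod 8.
Cross-terms: -57, -105, -80, -40, -110, -10, 0, -18  ⇒  Σ = -420
Area = |Σ|/2 = 210.

210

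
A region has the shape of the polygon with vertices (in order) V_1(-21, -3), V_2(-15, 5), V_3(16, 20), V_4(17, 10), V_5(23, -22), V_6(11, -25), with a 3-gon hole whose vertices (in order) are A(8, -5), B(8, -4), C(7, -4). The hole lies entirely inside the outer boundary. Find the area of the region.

1102

Outer boundary:
Apply the surveyor's formula: 2A = Σ (x_i·y_{i+1} − x_{i+1}·y_i), indices taken mod 6.
Cross-terms: -150, -380, -180, -604, -333, -558  ⇒  Σ = -2205
Area = |Σ|/2 = 1102.5.
Hole:
Apply the surveyor's formula: 2A = Σ (x_i·y_{i+1} − x_{i+1}·y_i), indices taken mod 3.
A→B: (8)(-4) − (8)(-5) = 8
B→C: (8)(-4) − (7)(-4) = -4
C→A: (7)(-5) − (8)(-4) = -3
Σ = 1
Area = |Σ|/2 = 0.5.
Net area = 1102.5 − 0.5 = 1102.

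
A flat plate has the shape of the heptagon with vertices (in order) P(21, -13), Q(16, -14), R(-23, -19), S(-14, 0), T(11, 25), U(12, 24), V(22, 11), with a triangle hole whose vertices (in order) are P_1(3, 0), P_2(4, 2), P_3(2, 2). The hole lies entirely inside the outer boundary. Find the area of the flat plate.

1136.5

Outer boundary:
Cross-terms: -86, -626, -266, -350, -36, -396, -517  ⇒  Σ = -2277
Area = |Σ|/2 = 1138.5.
Hole:
Apply the shoelace formula: 2A = Σ (x_i·y_{i+1} − x_{i+1}·y_i), indices taken mod 3.
Σ = (6) + (4) + (-6) = 4
Area = |Σ|/2 = 2.
Net area = 1138.5 − 2 = 1136.5.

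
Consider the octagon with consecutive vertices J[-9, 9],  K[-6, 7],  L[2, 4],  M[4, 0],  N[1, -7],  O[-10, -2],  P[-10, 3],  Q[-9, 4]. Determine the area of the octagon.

Apply the shoelace (surveyor's) formula: 2A = Σ (x_i·y_{i+1} − x_{i+1}·y_i), indices taken mod 8.
Σ = (-9) + (-38) + (-16) + (-28) + (-72) + (-50) + (-13) + (-45) = -271
Area = |Σ|/2 = 135.5.

135.5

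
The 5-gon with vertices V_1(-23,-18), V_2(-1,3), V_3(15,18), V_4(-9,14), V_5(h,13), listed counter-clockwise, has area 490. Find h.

-18

Write out the shoelace sum; only the two edges meeting at V_5 involve h:
2·Area = [((-9)·13 − h·14) + (h·(-18) − (-23)·13)] + 222
       = -32·h + 404 = 980
⇒ h = -18.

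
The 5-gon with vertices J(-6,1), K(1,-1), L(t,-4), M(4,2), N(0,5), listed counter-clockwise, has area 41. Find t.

5

Write out the shoelace sum; only the two edges meeting at L involve t:
2·Area = [(1·(-4) − t·(-1)) + (t·2 − 4·(-4))] + 55
       = 3·t + 67 = 82
⇒ t = 5.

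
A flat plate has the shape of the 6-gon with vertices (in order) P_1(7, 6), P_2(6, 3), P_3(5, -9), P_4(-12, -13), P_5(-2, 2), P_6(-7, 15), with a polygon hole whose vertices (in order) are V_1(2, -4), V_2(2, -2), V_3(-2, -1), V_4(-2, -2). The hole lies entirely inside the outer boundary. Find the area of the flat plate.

229

Outer boundary:
Apply the shoelace (surveyor's) formula: 2A = Σ (x_i·y_{i+1} − x_{i+1}·y_i), indices taken mod 6.
Σ = (-15) + (-69) + (-173) + (-50) + (-16) + (-147) = -470
Area = |Σ|/2 = 235.
Hole:
Cross-terms: 4, -6, 2, 12  ⇒  Σ = 12
Area = |Σ|/2 = 6.
Net area = 235 − 6 = 229.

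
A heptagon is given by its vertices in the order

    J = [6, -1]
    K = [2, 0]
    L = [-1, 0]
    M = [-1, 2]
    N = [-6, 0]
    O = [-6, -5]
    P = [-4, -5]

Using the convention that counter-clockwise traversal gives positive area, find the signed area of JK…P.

43

Cross-terms: 2, 0, -2, 12, 30, 10, 34  ⇒  Σ = 86
Signed area = Σ/2 = 43 (positive ⇒ counter-clockwise traversal).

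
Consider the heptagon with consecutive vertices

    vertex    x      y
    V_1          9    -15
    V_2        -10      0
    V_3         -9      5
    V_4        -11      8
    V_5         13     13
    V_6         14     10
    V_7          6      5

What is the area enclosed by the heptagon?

Apply the surveyor's formula: 2A = Σ (x_i·y_{i+1} − x_{i+1}·y_i), indices taken mod 7.
Σ = (-150) + (-50) + (-17) + (-247) + (-52) + (10) + (-135) = -641
Area = |Σ|/2 = 320.5.

320.5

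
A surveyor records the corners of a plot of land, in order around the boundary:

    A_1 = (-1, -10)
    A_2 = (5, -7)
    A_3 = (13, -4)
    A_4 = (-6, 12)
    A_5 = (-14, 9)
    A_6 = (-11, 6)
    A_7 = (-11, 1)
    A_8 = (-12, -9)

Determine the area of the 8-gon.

Apply the shoelace formula: 2A = Σ (x_i·y_{i+1} − x_{i+1}·y_i), indices taken mod 8.
Cross-terms: 57, 71, 132, 114, 15, 55, 111, 111  ⇒  Σ = 666
Area = |Σ|/2 = 333.

333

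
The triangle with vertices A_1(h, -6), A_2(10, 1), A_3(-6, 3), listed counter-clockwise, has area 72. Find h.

-6

Write out the shoelace sum; only the two edges meeting at A_1 involve h:
2·Area = [((-6)·(-6) − h·3) + (h·1 − 10·(-6))] + 36
       = -2·h + 132 = 144
⇒ h = -6.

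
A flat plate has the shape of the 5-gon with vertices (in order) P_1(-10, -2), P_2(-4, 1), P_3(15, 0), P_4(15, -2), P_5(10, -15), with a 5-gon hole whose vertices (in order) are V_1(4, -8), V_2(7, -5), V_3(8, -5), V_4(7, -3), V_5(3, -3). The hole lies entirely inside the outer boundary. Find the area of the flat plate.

Outer boundary:
P_1→P_2: (-10)(1) − (-4)(-2) = -18
P_2→P_3: (-4)(0) − (15)(1) = -15
P_3→P_4: (15)(-2) − (15)(0) = -30
P_4→P_5: (15)(-15) − (10)(-2) = -205
P_5→P_1: (10)(-2) − (-10)(-15) = -170
Σ = -438
Area = |Σ|/2 = 219.
Hole:
Apply the shoelace (surveyor's) formula: 2A = Σ (x_i·y_{i+1} − x_{i+1}·y_i), indices taken mod 5.
Cross-terms: 36, 5, 11, -12, -12  ⇒  Σ = 28
Area = |Σ|/2 = 14.
Net area = 219 − 14 = 205.

205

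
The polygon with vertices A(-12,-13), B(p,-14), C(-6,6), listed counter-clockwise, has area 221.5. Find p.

The doubled signed area Σ (x_i y_{i+1} − x_{i+1} y_i) is linear in p.
With p=0 it equals 234; the coefficient of p is 19 (from the two edges through B).
So 19·p + 234 = 2·221.5 = 443 ⇒ p = 11.

11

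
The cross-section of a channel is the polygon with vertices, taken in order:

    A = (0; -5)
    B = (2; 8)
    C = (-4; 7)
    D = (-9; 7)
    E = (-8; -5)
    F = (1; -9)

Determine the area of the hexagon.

Apply the shoelace (surveyor's) formula: 2A = Σ (x_i·y_{i+1} − x_{i+1}·y_i), indices taken mod 6.
Σ = (10) + (46) + (35) + (101) + (77) + (-5) = 264
Area = |Σ|/2 = 132.

132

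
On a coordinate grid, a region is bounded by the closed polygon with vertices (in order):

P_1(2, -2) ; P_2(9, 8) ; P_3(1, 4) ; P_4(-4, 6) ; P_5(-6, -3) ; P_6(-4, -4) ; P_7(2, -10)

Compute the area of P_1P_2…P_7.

104

Apply the shoelace (surveyor's) formula: 2A = Σ (x_i·y_{i+1} − x_{i+1}·y_i), indices taken mod 7.
P_1→P_2: (2)(8) − (9)(-2) = 34
P_2→P_3: (9)(4) − (1)(8) = 28
P_3→P_4: (1)(6) − (-4)(4) = 22
P_4→P_5: (-4)(-3) − (-6)(6) = 48
P_5→P_6: (-6)(-4) − (-4)(-3) = 12
P_6→P_7: (-4)(-10) − (2)(-4) = 48
P_7→P_1: (2)(-2) − (2)(-10) = 16
Σ = 208
Area = |Σ|/2 = 104.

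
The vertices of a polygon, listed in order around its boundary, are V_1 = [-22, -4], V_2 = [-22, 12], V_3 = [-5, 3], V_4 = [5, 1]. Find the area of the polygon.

188

Apply the shoelace formula: 2A = Σ (x_i·y_{i+1} − x_{i+1}·y_i), indices taken mod 4.
Σ = (-352) + (-6) + (-20) + (2) = -376
Area = |Σ|/2 = 188.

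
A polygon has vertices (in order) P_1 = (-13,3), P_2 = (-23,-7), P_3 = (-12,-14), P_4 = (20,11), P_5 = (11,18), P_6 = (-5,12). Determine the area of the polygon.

Σ = (160) + (238) + (148) + (239) + (222) + (141) = 1148
Area = |Σ|/2 = 574.

574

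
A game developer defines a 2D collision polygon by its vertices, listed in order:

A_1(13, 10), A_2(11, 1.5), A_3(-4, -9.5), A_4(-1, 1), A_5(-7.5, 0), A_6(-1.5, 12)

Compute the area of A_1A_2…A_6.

228

Apply the surveyor's formula: 2A = Σ (x_i·y_{i+1} − x_{i+1}·y_i), indices taken mod 6.
Σ = (-90.5) + (-98.5) + (-13.5) + (7.5) + (-90) + (-171) = -456
Area = |Σ|/2 = 228.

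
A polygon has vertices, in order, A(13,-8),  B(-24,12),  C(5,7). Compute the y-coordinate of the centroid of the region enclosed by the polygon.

11/3

Apply Gauss's area formula. First the cross-terms c_i = x_i·y_{i+1} − x_{i+1}·y_i:
  -36, -228, -131  ⇒  2A = -395, A = -197.5.
Then Σ (y_i + y_{i+1})·c_i = -4345, so ȳ = -4345 / (6·(-197.5)) = 11/3.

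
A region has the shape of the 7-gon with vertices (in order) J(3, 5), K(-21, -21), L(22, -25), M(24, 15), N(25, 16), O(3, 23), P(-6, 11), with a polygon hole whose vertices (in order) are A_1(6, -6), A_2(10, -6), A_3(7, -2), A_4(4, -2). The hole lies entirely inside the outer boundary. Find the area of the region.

1287.5

Outer boundary:
J→K: (3)(-21) − (-21)(5) = 42
K→L: (-21)(-25) − (22)(-21) = 987
L→M: (22)(15) − (24)(-25) = 930
M→N: (24)(16) − (25)(15) = 9
N→O: (25)(23) − (3)(16) = 527
O→P: (3)(11) − (-6)(23) = 171
P→J: (-6)(5) − (3)(11) = -63
Σ = 2603
Area = |Σ|/2 = 1301.5.
Hole:
Apply the surveyor's formula: 2A = Σ (x_i·y_{i+1} − x_{i+1}·y_i), indices taken mod 4.
A_1→A_2: (6)(-6) − (10)(-6) = 24
A_2→A_3: (10)(-2) − (7)(-6) = 22
A_3→A_4: (7)(-2) − (4)(-2) = -6
A_4→A_1: (4)(-6) − (6)(-2) = -12
Σ = 28
Area = |Σ|/2 = 14.
Net area = 1301.5 − 14 = 1287.5.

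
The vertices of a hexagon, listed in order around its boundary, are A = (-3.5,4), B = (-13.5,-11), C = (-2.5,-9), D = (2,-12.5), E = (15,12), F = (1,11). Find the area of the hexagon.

Σ = (92.5) + (94) + (49.25) + (211.5) + (153) + (42.5) = 642.75
Area = |Σ|/2 = 321.375.

321.375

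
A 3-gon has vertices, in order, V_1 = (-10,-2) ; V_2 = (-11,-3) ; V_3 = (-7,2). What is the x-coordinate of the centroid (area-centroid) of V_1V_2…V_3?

-28/3

Apply Gauss's area formula. First the cross-terms c_i = x_i·y_{i+1} − x_{i+1}·y_i:
  8, -43, 34  ⇒  2A = -1, A = -0.5.
Then Σ (x_i + x_{i+1})·c_i = 28, so x̄ = 28 / (6·(-0.5)) = -28/3.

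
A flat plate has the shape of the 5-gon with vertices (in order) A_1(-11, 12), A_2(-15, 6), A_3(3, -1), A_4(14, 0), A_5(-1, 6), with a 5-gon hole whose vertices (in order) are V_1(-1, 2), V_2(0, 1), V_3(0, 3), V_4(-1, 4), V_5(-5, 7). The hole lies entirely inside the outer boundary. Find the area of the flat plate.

Outer boundary:
Apply the shoelace formula: 2A = Σ (x_i·y_{i+1} − x_{i+1}·y_i), indices taken mod 5.
Σ = (114) + (-3) + (14) + (84) + (54) = 263
Area = |Σ|/2 = 131.5.
Hole:
Apply the shoelace formula: 2A = Σ (x_i·y_{i+1} − x_{i+1}·y_i), indices taken mod 5.
V_1→V_2: (-1)(1) − (0)(2) = -1
V_2→V_3: (0)(3) − (0)(1) = 0
V_3→V_4: (0)(4) − (-1)(3) = 3
V_4→V_5: (-1)(7) − (-5)(4) = 13
V_5→V_1: (-5)(2) − (-1)(7) = -3
Σ = 12
Area = |Σ|/2 = 6.
Net area = 131.5 − 6 = 125.5.

125.5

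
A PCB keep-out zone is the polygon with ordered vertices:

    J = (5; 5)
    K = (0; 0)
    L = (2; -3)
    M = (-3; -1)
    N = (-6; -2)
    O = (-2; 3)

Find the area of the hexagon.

Σ = (0) + (0) + (-11) + (0) + (-22) + (-25) = -58
Area = |Σ|/2 = 29.

29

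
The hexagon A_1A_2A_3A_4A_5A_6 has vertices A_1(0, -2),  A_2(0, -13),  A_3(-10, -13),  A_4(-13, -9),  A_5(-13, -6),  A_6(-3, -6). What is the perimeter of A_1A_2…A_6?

|A_1A_2| = √((0)² + (-11)²) = √121 = 11
|A_2A_3| = √((-10)² + (0)²) = √100 = 10
|A_3A_4| = √((-3)² + (4)²) = √25 = 5
|A_4A_5| = √((0)² + (3)²) = √9 = 3
|A_5A_6| = √((10)² + (0)²) = √100 = 10
|A_6A_1| = √((3)² + (4)²) = √25 = 5
Perimeter = 11 + 10 + 5 + 3 + 10 + 5 = 44.

44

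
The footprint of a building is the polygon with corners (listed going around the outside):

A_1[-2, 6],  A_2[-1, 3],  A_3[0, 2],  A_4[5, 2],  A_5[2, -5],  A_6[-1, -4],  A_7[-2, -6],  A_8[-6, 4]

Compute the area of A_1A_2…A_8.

64

Cross-terms: 0, -2, -10, -29, -13, -2, -44, -28  ⇒  Σ = -128
Area = |Σ|/2 = 64.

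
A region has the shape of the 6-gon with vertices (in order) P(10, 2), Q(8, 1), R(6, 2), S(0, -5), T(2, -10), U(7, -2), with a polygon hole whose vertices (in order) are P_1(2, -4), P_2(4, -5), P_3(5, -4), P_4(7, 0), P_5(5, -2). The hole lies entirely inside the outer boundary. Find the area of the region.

35.5

Outer boundary:
Apply the shoelace (surveyor's) formula: 2A = Σ (x_i·y_{i+1} − x_{i+1}·y_i), indices taken mod 6.
Σ = (-6) + (10) + (-30) + (10) + (66) + (34) = 84
Area = |Σ|/2 = 42.
Hole:
Apply Gauss's area formula: 2A = Σ (x_i·y_{i+1} − x_{i+1}·y_i), indices taken mod 5.
Σ = (6) + (9) + (28) + (-14) + (-16) = 13
Area = |Σ|/2 = 6.5.
Net area = 42 − 6.5 = 35.5.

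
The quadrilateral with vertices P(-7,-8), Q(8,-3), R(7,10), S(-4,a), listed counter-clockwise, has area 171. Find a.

Write out the shoelace sum; only the two edges meeting at S involve a:
2·Area = [(7·a − (-4)·10) + ((-4)·(-8) − (-7)·a)] + 186
       = 14·a + 258 = 342
⇒ a = 6.

6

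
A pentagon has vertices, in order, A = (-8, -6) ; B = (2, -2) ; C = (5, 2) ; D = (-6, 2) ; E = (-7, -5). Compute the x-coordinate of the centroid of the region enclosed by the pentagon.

-347/165

Apply the shoelace (surveyor's) formula. First the cross-terms c_i = x_i·y_{i+1} − x_{i+1}·y_i:
  28, 14, 22, 44, 2  ⇒  2A = 110, A = 55.
Then Σ (x_i + x_{i+1})·c_i = -694, so x̄ = -694 / (6·55) = -347/165.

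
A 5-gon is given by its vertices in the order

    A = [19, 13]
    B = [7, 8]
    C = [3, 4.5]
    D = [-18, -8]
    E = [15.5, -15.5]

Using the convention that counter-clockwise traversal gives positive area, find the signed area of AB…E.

Cross-terms: 61, 7.5, 57, 403, 496  ⇒  Σ = 1024.5
Signed area = Σ/2 = 512.25 (positive ⇒ counter-clockwise traversal).

512.25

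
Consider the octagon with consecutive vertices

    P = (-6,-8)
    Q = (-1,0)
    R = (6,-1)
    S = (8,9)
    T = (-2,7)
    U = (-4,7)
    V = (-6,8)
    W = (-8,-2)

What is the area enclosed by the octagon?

140.5

Apply Gauss's area formula: 2A = Σ (x_i·y_{i+1} − x_{i+1}·y_i), indices taken mod 8.
P→Q: (-6)(0) − (-1)(-8) = -8
Q→R: (-1)(-1) − (6)(0) = 1
R→S: (6)(9) − (8)(-1) = 62
S→T: (8)(7) − (-2)(9) = 74
T→U: (-2)(7) − (-4)(7) = 14
U→V: (-4)(8) − (-6)(7) = 10
V→W: (-6)(-2) − (-8)(8) = 76
W→P: (-8)(-8) − (-6)(-2) = 52
Σ = 281
Area = |Σ|/2 = 140.5.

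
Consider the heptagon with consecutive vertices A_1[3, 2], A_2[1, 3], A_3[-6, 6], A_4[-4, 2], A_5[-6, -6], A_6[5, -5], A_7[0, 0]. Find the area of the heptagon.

69.5

Apply the shoelace formula: 2A = Σ (x_i·y_{i+1} − x_{i+1}·y_i), indices taken mod 7.
Σ = (7) + (24) + (12) + (36) + (60) + (0) + (0) = 139
Area = |Σ|/2 = 69.5.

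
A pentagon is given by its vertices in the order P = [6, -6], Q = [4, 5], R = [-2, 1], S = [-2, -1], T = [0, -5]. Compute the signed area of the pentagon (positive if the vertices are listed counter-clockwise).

56

Apply the surveyor's formula: 2A = Σ (x_i·y_{i+1} − x_{i+1}·y_i), indices taken mod 5.
Σ = (54) + (14) + (4) + (10) + (30) = 112
Signed area = Σ/2 = 56 (positive ⇒ counter-clockwise traversal).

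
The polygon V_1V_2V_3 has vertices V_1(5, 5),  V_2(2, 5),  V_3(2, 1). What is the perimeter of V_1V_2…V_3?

|V_1V_2| = √((-3)² + (0)²) = √9 = 3
|V_2V_3| = √((0)² + (-4)²) = √16 = 4
|V_3V_1| = √((3)² + (4)²) = √25 = 5
Perimeter = 3 + 4 + 5 = 12.

12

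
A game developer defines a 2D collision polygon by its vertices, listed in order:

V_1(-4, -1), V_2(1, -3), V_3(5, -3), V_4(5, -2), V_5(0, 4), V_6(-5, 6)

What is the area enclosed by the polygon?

49.5

Apply the surveyor's formula: 2A = Σ (x_i·y_{i+1} − x_{i+1}·y_i), indices taken mod 6.
V_1→V_2: (-4)(-3) − (1)(-1) = 13
V_2→V_3: (1)(-3) − (5)(-3) = 12
V_3→V_4: (5)(-2) − (5)(-3) = 5
V_4→V_5: (5)(4) − (0)(-2) = 20
V_5→V_6: (0)(6) − (-5)(4) = 20
V_6→V_1: (-5)(-1) − (-4)(6) = 29
Σ = 99
Area = |Σ|/2 = 49.5.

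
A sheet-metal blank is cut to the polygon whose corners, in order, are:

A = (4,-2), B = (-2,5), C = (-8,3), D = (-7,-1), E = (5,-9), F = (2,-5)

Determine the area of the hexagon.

Σ = (16) + (34) + (29) + (68) + (-7) + (16) = 156
Area = |Σ|/2 = 78.

78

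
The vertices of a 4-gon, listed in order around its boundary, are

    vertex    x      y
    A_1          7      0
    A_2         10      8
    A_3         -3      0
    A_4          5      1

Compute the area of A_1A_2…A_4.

Σ = (56) + (24) + (-3) + (-7) = 70
Area = |Σ|/2 = 35.

35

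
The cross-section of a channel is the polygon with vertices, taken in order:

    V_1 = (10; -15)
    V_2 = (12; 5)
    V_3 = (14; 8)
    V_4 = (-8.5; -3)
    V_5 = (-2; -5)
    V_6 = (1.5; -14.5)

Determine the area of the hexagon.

238.75

Σ = (230) + (26) + (26) + (36.5) + (36.5) + (122.5) = 477.5
Area = |Σ|/2 = 238.75.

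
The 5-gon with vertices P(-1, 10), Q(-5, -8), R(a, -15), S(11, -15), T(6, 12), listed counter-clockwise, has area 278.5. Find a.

5

Write out the shoelace sum; only the two edges meeting at R involve a:
2·Area = [((-5)·(-15) − a·(-8)) + (a·(-15) − 11·(-15))] + 352
       = -7·a + 592 = 557
⇒ a = 5.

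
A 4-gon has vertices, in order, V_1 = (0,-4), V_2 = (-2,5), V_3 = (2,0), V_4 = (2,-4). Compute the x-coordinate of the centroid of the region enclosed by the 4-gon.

Apply the shoelace formula. First the cross-terms c_i = x_i·y_{i+1} − x_{i+1}·y_i:
  -8, -10, -8, -8  ⇒  2A = -34, A = -17.
Then Σ (x_i + x_{i+1})·c_i = -32, so x̄ = -32 / (6·(-17)) = 16/51.

16/51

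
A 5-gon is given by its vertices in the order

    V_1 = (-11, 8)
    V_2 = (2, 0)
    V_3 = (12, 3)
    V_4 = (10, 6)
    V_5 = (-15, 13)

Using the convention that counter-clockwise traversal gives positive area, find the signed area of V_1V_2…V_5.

137.5

Apply the shoelace formula: 2A = Σ (x_i·y_{i+1} − x_{i+1}·y_i), indices taken mod 5.
Σ = (-16) + (6) + (42) + (220) + (23) = 275
Signed area = Σ/2 = 137.5 (positive ⇒ counter-clockwise traversal).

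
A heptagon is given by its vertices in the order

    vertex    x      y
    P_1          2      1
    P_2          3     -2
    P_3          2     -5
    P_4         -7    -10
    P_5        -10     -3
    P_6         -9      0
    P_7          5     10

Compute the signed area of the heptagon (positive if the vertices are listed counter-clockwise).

Cross-terms: -7, -11, -55, -79, -27, -90, -15  ⇒  Σ = -284
Signed area = Σ/2 = -142 (negative ⇒ clockwise traversal).

-142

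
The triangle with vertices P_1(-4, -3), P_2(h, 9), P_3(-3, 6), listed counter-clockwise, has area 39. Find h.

6

Write out the shoelace sum; only the two edges meeting at P_2 involve h:
2·Area = [((-4)·9 − h·(-3)) + (h·6 − (-3)·9)] + 33
       = 9·h + 24 = 78
⇒ h = 6.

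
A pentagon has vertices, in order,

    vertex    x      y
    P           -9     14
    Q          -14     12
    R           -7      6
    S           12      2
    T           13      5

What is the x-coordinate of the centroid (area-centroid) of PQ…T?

-232/263

Apply Gauss's area formula. First the cross-terms c_i = x_i·y_{i+1} − x_{i+1}·y_i:
  88, 0, -86, 34, 227  ⇒  2A = 263, A = 131.5.
Then Σ (x_i + x_{i+1})·c_i = -696, so x̄ = -696 / (6·131.5) = -232/263.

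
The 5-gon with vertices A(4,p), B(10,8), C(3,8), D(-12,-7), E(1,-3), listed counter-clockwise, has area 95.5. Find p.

Write out the shoelace sum; only the two edges meeting at A involve p:
2·Area = [(1·p − 4·(-3)) + (4·8 − 10·p)] + 174
       = -9·p + 218 = 191
⇒ p = 3.

3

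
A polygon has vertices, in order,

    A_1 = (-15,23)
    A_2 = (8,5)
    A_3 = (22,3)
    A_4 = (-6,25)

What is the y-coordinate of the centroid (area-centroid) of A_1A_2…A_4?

967/69

Apply Gauss's area formula. First the cross-terms c_i = x_i·y_{i+1} − x_{i+1}·y_i:
  -259, -86, 568, 237  ⇒  2A = 460, A = 230.
Then Σ (y_i + y_{i+1})·c_i = 19340, so ȳ = 19340 / (6·230) = 967/69.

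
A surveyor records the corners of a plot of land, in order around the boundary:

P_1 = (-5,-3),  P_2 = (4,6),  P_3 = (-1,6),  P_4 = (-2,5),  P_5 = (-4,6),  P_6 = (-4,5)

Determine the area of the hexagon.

P_1→P_2: (-5)(6) − (4)(-3) = -18
P_2→P_3: (4)(6) − (-1)(6) = 30
P_3→P_4: (-1)(5) − (-2)(6) = 7
P_4→P_5: (-2)(6) − (-4)(5) = 8
P_5→P_6: (-4)(5) − (-4)(6) = 4
P_6→P_1: (-4)(-3) − (-5)(5) = 37
Σ = 68
Area = |Σ|/2 = 34.

34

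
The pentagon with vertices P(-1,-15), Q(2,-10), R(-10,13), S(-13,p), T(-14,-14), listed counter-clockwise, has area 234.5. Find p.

The doubled signed area Σ (x_i y_{i+1} − x_{i+1} y_i) is linear in p.
With p=0 it equals 513; the coefficient of p is 4 (from the two edges through S).
So 4·p + 513 = 2·234.5 = 469 ⇒ p = -11.

-11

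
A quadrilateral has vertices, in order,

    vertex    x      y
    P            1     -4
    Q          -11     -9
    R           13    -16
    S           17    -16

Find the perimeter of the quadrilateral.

|PQ| = √((-12)² + (-5)²) = √169 = 13
|QR| = √((24)² + (-7)²) = √625 = 25
|RS| = √((4)² + (0)²) = √16 = 4
|SP| = √((-16)² + (12)²) = √400 = 20
Perimeter = 13 + 25 + 4 + 20 = 62.

62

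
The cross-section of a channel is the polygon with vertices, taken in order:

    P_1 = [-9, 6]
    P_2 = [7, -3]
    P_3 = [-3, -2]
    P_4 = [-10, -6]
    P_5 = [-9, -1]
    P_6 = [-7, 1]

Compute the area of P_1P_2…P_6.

66.5

Apply the shoelace (surveyor's) formula: 2A = Σ (x_i·y_{i+1} − x_{i+1}·y_i), indices taken mod 6.
P_1→P_2: (-9)(-3) − (7)(6) = -15
P_2→P_3: (7)(-2) − (-3)(-3) = -23
P_3→P_4: (-3)(-6) − (-10)(-2) = -2
P_4→P_5: (-10)(-1) − (-9)(-6) = -44
P_5→P_6: (-9)(1) − (-7)(-1) = -16
P_6→P_1: (-7)(6) − (-9)(1) = -33
Σ = -133
Area = |Σ|/2 = 66.5.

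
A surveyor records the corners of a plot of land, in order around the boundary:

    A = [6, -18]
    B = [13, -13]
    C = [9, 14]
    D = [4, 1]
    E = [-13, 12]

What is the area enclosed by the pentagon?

315.5

Apply the shoelace (surveyor's) formula: 2A = Σ (x_i·y_{i+1} − x_{i+1}·y_i), indices taken mod 5.
Σ = (156) + (299) + (-47) + (61) + (162) = 631
Area = |Σ|/2 = 315.5.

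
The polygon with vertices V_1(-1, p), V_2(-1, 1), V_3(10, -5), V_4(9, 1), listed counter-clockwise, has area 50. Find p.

5

Write out the shoelace sum; only the two edges meeting at V_1 involve p:
2·Area = [(9·p − (-1)·1) + ((-1)·1 − (-1)·p)] + 50
       = 10·p + 50 = 100
⇒ p = 5.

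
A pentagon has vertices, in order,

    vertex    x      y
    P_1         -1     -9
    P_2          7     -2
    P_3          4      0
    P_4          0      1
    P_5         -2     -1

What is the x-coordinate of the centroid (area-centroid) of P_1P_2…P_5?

439/288

Apply the surveyor's formula. First the cross-terms c_i = x_i·y_{i+1} − x_{i+1}·y_i:
  65, 8, 4, 2, 17  ⇒  2A = 96, A = 48.
Then Σ (x_i + x_{i+1})·c_i = 439, so x̄ = 439 / (6·48) = 439/288.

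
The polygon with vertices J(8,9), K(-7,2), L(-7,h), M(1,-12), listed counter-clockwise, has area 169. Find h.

Write out the shoelace sum; only the two edges meeting at L involve h:
2·Area = [((-7)·h − (-7)·2) + ((-7)·(-12) − 1·h)] + 184
       = -8·h + 282 = 338
⇒ h = -7.

-7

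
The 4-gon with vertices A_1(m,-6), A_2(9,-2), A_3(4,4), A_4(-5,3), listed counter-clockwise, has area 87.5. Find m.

The doubled signed area Σ (x_i y_{i+1} − x_{i+1} y_i) is linear in m.
With m=0 it equals 160; the coefficient of m is -5 (from the two edges through A_1).
So -5·m + 160 = 2·87.5 = 175 ⇒ m = -3.

-3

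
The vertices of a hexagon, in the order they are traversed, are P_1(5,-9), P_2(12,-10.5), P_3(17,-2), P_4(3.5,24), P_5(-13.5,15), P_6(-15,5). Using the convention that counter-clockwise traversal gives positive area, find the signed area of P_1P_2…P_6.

634.5

Apply the shoelace formula: 2A = Σ (x_i·y_{i+1} − x_{i+1}·y_i), indices taken mod 6.
Cross-terms: 55.5, 154.5, 415, 376.5, 157.5, 110  ⇒  Σ = 1269
Signed area = Σ/2 = 634.5 (positive ⇒ counter-clockwise traversal).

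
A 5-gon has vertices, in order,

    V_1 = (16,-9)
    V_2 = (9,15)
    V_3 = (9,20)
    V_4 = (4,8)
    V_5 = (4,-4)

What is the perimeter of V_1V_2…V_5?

|V_1V_2| = √((-7)² + (24)²) = √625 = 25
|V_2V_3| = √((0)² + (5)²) = √25 = 5
|V_3V_4| = √((-5)² + (-12)²) = √169 = 13
|V_4V_5| = √((0)² + (-12)²) = √144 = 12
|V_5V_1| = √((12)² + (-5)²) = √169 = 13
Perimeter = 25 + 5 + 13 + 12 + 13 = 68.

68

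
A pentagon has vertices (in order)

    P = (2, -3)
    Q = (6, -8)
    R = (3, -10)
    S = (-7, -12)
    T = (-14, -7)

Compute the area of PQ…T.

Apply the shoelace (surveyor's) formula: 2A = Σ (x_i·y_{i+1} − x_{i+1}·y_i), indices taken mod 5.
Σ = (2) + (-36) + (-106) + (-119) + (56) = -203
Area = |Σ|/2 = 101.5.

101.5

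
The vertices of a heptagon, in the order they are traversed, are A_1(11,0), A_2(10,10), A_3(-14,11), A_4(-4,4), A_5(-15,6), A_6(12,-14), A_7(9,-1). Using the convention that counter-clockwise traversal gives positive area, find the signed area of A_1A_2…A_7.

323.5

Apply the surveyor's formula: 2A = Σ (x_i·y_{i+1} − x_{i+1}·y_i), indices taken mod 7.
A_1→A_2: (11)(10) − (10)(0) = 110
A_2→A_3: (10)(11) − (-14)(10) = 250
A_3→A_4: (-14)(4) − (-4)(11) = -12
A_4→A_5: (-4)(6) − (-15)(4) = 36
A_5→A_6: (-15)(-14) − (12)(6) = 138
A_6→A_7: (12)(-1) − (9)(-14) = 114
A_7→A_1: (9)(0) − (11)(-1) = 11
Σ = 647
Signed area = Σ/2 = 323.5 (positive ⇒ counter-clockwise traversal).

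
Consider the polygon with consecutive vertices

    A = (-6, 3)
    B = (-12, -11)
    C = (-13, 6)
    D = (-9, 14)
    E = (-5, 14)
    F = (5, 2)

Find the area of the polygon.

Σ = (102) + (-215) + (-128) + (-56) + (-80) + (27) = -350
Area = |Σ|/2 = 175.

175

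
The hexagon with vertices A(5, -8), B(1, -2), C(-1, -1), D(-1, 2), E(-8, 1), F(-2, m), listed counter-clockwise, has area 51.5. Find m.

-6

The doubled signed area Σ (x_i y_{i+1} − x_{i+1} y_i) is linear in m.
With m=0 it equals 25; the coefficient of m is -13 (from the two edges through F).
So -13·m + 25 = 2·51.5 = 103 ⇒ m = -6.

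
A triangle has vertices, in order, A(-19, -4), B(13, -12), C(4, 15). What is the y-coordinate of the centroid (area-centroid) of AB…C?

-1/3

Apply the shoelace (surveyor's) formula. First the cross-terms c_i = x_i·y_{i+1} − x_{i+1}·y_i:
  280, 243, 269  ⇒  2A = 792, A = 396.
Then Σ (y_i + y_{i+1})·c_i = -792, so ȳ = -792 / (6·396) = -1/3.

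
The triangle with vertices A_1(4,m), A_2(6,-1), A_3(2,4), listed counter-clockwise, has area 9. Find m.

Write out the shoelace sum; only the two edges meeting at A_1 involve m:
2·Area = [(2·m − 4·4) + (4·(-1) − 6·m)] + 26
       = -4·m + 6 = 18
⇒ m = -3.

-3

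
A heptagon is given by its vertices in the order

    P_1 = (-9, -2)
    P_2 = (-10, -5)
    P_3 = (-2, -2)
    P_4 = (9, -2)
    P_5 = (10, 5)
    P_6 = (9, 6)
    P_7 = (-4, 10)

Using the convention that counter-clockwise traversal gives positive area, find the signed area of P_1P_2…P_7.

Apply the surveyor's formula: 2A = Σ (x_i·y_{i+1} − x_{i+1}·y_i), indices taken mod 7.
P_1→P_2: (-9)(-5) − (-10)(-2) = 25
P_2→P_3: (-10)(-2) − (-2)(-5) = 10
P_3→P_4: (-2)(-2) − (9)(-2) = 22
P_4→P_5: (9)(5) − (10)(-2) = 65
P_5→P_6: (10)(6) − (9)(5) = 15
P_6→P_7: (9)(10) − (-4)(6) = 114
P_7→P_1: (-4)(-2) − (-9)(10) = 98
Σ = 349
Signed area = Σ/2 = 174.5 (positive ⇒ counter-clockwise traversal).

174.5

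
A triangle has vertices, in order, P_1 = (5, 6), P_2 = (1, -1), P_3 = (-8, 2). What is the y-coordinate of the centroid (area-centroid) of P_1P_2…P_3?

7/3

Apply Gauss's area formula. First the cross-terms c_i = x_i·y_{i+1} − x_{i+1}·y_i:
  -11, -6, -58  ⇒  2A = -75, A = -37.5.
Then Σ (y_i + y_{i+1})·c_i = -525, so ȳ = -525 / (6·(-37.5)) = 7/3.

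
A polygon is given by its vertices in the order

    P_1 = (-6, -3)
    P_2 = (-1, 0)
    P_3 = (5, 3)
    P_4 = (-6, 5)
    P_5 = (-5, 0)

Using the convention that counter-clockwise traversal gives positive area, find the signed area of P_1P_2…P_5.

38.5

Apply Gauss's area formula: 2A = Σ (x_i·y_{i+1} − x_{i+1}·y_i), indices taken mod 5.
Σ = (-3) + (-3) + (43) + (25) + (15) = 77
Signed area = Σ/2 = 38.5 (positive ⇒ counter-clockwise traversal).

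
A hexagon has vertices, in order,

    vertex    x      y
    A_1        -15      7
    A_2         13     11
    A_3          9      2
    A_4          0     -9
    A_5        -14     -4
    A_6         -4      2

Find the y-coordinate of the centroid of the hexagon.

Apply the surveyor's formula. First the cross-terms c_i = x_i·y_{i+1} − x_{i+1}·y_i:
  -256, -73, -81, -126, -44, 2  ⇒  2A = -578, A = -289.
Then Σ (y_i + y_{i+1})·c_i = -3246, so ȳ = -3246 / (6·(-289)) = 541/289.

541/289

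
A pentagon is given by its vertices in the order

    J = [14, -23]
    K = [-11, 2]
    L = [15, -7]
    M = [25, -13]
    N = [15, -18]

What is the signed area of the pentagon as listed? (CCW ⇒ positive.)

-273

Apply the shoelace (surveyor's) formula: 2A = Σ (x_i·y_{i+1} − x_{i+1}·y_i), indices taken mod 5.
Cross-terms: -225, 47, -20, -255, -93  ⇒  Σ = -546
Signed area = Σ/2 = -273 (negative ⇒ clockwise traversal).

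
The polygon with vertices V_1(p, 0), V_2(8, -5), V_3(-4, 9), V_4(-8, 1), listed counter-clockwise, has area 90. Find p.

The doubled signed area Σ (x_i y_{i+1} − x_{i+1} y_i) is linear in p.
With p=0 it equals 120; the coefficient of p is -6 (from the two edges through V_1).
So -6·p + 120 = 2·90 = 180 ⇒ p = -10.

-10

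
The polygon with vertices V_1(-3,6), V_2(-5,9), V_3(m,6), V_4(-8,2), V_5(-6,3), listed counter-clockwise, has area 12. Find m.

Write out the shoelace sum; only the two edges meeting at V_3 involve m:
2·Area = [((-5)·6 − m·9) + (m·2 − (-8)·6)] + -36
       = -7·m + -18 = 24
⇒ m = -6.

-6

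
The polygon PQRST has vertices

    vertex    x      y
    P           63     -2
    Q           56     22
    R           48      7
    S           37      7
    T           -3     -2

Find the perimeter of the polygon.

160

|PQ| = √((-7)² + (24)²) = √625 = 25
|QR| = √((-8)² + (-15)²) = √289 = 17
|RS| = √((-11)² + (0)²) = √121 = 11
|ST| = √((-40)² + (-9)²) = √1681 = 41
|TP| = √((66)² + (0)²) = √4356 = 66
Perimeter = 25 + 17 + 11 + 41 + 66 = 160.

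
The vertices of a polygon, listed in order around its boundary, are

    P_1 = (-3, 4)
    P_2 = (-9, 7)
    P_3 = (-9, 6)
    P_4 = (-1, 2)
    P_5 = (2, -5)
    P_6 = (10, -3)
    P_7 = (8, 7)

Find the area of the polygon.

102

Apply Gauss's area formula: 2A = Σ (x_i·y_{i+1} − x_{i+1}·y_i), indices taken mod 7.
Cross-terms: 15, 9, -12, 1, 44, 94, 53  ⇒  Σ = 204
Area = |Σ|/2 = 102.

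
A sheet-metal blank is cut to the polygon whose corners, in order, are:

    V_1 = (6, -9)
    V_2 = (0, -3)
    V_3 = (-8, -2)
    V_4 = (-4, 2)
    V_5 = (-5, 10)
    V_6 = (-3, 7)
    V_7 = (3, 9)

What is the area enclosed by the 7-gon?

Cross-terms: -18, -24, -24, -30, -5, -48, -81  ⇒  Σ = -230
Area = |Σ|/2 = 115.

115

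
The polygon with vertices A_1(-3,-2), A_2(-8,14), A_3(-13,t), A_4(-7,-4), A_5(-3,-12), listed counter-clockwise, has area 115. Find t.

The doubled signed area Σ (x_i y_{i+1} − x_{i+1} y_i) is linear in t.
With t=0 it equals 218; the coefficient of t is -1 (from the two edges through A_3).
So -1·t + 218 = 2·115 = 230 ⇒ t = -12.

-12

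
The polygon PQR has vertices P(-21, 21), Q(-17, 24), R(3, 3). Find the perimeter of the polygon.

|PQ| = √((4)² + (3)²) = √25 = 5
|QR| = √((20)² + (-21)²) = √841 = 29
|RP| = √((-24)² + (18)²) = √900 = 30
Perimeter = 5 + 29 + 30 = 64.

64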